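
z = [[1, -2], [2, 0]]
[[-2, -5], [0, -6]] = z @ [[0, -3], [1, 1]]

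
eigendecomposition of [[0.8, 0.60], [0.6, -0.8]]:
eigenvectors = [[0.95,  -0.32], [0.32,  0.95]]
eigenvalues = [1.0, -1.0]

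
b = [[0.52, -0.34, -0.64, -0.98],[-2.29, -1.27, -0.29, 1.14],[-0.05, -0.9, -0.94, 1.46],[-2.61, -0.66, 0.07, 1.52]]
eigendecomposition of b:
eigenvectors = [[-0.45, -0.04, 0.08, -0.36],[0.46, 0.67, 0.67, -0.81],[0.19, -0.71, -0.68, -0.1],[0.74, 0.2, 0.31, -0.46]]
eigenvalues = [2.73, -0.5, -0.72, -1.68]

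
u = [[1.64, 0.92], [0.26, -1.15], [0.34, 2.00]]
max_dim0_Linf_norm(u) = 2.0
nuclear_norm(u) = 4.07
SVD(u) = [[0.57, 0.78], [-0.35, 0.5], [0.74, -0.37]] @ diag([2.651098150601762, 1.4189357264780942]) @ [[0.41,  0.91], [0.91,  -0.41]]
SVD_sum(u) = [[0.63, 1.38], [-0.39, -0.85], [0.81, 1.79]] + [[1.01, -0.46], [0.65, -0.3], [-0.47, 0.21]]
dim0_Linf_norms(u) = [1.64, 2.0]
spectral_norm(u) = 2.65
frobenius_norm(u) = 3.01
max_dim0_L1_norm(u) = 4.07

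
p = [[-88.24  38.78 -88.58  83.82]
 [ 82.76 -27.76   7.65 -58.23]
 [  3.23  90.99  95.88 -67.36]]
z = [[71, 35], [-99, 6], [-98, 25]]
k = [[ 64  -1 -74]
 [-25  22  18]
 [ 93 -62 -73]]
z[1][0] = -99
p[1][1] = -27.76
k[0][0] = 64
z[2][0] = -98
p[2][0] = 3.23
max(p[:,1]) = 90.99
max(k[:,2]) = 18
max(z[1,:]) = 6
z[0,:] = [71, 35]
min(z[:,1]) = 6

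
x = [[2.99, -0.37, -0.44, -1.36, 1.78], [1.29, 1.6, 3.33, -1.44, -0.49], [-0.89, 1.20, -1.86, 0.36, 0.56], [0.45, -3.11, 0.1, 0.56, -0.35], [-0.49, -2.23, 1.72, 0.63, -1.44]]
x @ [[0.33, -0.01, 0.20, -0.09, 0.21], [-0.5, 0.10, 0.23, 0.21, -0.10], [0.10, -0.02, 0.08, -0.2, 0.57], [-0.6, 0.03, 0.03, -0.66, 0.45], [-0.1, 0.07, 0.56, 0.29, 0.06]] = [[1.77, 0.03, 1.43, 1.16, -0.09],[0.87, 0.00, 0.57, 0.36, 1.33],[-1.35, 0.22, 0.27, 0.63, -1.17],[1.41, -0.33, -0.8, -1.18, 0.69],[0.89, -0.33, -1.26, -1.60, 1.30]]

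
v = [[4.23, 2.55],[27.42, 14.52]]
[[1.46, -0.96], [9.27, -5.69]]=v@[[0.28, -0.07], [0.11, -0.26]]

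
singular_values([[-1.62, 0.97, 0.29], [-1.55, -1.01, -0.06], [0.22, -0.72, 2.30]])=[2.43, 2.25, 1.4]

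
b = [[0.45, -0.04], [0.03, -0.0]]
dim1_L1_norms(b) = [0.49, 0.03]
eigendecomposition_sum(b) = [[0.45,-0.04], [0.03,-0.0]] + [[-0.00, 0.0], [-0.00, 0.0]]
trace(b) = 0.45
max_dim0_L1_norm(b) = 0.48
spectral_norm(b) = 0.45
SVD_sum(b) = [[0.45, -0.04], [0.03, -0.0]] + [[-0.0,-0.0], [0.0,0.0]]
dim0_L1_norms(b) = [0.48, 0.04]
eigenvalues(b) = [0.45, 0.0]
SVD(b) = [[-1.0, -0.07],[-0.07, 1.0]] @ diag([0.45276149943325206, 0.0026504020361760214]) @ [[-1.00, 0.09],[0.09, 1.0]]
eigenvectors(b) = [[1.0, 0.09],[0.07, 1.0]]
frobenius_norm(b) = 0.45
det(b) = 0.00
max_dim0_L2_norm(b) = 0.45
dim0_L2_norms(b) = [0.45, 0.04]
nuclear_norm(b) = 0.46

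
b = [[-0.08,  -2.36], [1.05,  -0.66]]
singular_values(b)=[2.46, 1.03]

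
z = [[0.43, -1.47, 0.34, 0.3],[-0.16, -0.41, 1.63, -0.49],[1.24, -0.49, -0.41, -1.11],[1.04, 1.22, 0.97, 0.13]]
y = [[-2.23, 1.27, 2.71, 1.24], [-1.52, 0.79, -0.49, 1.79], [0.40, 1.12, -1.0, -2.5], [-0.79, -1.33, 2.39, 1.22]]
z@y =[[1.17, -0.63, 2.26, -2.58], [2.02, 1.95, -3.03, -5.61], [-1.31, 2.20, 1.36, 0.33], [-3.89, 3.2, 1.56, 1.21]]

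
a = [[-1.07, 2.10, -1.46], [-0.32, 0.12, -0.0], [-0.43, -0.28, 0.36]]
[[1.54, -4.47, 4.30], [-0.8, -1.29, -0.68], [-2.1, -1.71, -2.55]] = a@[[2.28,4.41,2.2],[-0.58,1.02,0.16],[-3.56,1.30,-4.33]]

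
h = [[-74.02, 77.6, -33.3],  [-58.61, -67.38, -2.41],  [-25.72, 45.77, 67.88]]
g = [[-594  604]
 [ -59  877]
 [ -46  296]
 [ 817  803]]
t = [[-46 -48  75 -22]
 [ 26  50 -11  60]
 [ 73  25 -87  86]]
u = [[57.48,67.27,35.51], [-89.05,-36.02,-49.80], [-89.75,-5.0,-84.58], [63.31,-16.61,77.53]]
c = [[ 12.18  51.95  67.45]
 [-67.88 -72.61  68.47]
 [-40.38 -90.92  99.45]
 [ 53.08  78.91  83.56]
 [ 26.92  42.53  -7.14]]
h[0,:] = [-74.02, 77.6, -33.3]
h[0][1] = 77.6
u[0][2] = 35.51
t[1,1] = 50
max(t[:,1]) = 50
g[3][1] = 803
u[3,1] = -16.61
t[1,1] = 50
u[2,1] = -5.0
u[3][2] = 77.53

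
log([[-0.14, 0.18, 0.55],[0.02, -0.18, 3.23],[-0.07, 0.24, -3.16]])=[[-0.64+3.14j, (-5.23+0j), -5.46+0.00j],[1.15+0.00j, (-5.55+3.14j), -6.67-0.00j],[(0.13+0j), -0.40-0.00j, 0.84+3.14j]]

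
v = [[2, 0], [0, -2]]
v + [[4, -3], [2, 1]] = [[6, -3], [2, -1]]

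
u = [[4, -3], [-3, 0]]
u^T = [[4, -3], [-3, 0]]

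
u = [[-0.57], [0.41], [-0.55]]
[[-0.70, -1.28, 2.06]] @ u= [[-1.26]]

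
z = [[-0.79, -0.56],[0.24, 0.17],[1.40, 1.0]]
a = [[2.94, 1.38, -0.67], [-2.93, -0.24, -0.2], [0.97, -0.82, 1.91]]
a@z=[[-2.93,-2.08], [1.98,1.4], [1.71,1.23]]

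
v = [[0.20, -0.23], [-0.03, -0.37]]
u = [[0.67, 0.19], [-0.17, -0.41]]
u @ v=[[0.13, -0.22], [-0.02, 0.19]]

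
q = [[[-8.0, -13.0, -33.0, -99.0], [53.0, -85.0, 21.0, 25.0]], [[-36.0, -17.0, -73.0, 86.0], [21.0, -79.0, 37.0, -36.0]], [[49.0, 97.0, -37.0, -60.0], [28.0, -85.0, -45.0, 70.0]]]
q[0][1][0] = 53.0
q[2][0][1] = 97.0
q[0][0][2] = -33.0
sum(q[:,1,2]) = 13.0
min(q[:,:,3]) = -99.0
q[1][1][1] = -79.0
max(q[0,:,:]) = 53.0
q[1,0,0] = -36.0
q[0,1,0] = 53.0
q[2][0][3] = -60.0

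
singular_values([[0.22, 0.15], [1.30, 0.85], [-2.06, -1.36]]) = [2.93, 0.01]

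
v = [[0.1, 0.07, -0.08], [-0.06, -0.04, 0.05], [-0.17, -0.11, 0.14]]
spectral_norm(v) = 0.30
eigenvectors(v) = [[0.47, -0.46, 0.72], [-0.29, -0.32, -0.47], [-0.83, -0.83, 0.5]]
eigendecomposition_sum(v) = [[0.10, 0.07, -0.08],[-0.06, -0.04, 0.05],[-0.17, -0.12, 0.14]] + [[0.0, 0.0, 0.0], [0.00, 0.0, 0.0], [0.00, 0.01, 0.0]] + [[-0.0, 0.00, -0.0], [0.0, -0.0, 0.00], [-0.0, 0.0, -0.0]]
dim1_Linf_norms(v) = [0.1, 0.06, 0.17]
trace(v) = 0.20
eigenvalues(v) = [0.2, 0.0, -0.0]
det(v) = -0.00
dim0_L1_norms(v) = [0.33, 0.22, 0.27]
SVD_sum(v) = [[0.1, 0.07, -0.08], [-0.06, -0.04, 0.05], [-0.17, -0.11, 0.14]] + [[-0.00,0.0,0.0], [-0.00,0.0,0.0], [-0.0,0.0,0.00]] + [[0.00, -0.0, 0.00], [0.0, -0.0, 0.00], [-0.0, 0.00, -0.0]]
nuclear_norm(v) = 0.30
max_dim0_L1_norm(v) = 0.33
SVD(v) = [[-0.49, 0.87, 0.12], [0.29, 0.04, 0.96], [0.82, 0.5, -0.27]] @ diag([0.29929156323056877, 0.004908858533826487, 0.0006806518179767067]) @ [[-0.69, -0.46, 0.56], [-0.13, 0.84, 0.52], [0.71, -0.29, 0.64]]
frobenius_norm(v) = 0.30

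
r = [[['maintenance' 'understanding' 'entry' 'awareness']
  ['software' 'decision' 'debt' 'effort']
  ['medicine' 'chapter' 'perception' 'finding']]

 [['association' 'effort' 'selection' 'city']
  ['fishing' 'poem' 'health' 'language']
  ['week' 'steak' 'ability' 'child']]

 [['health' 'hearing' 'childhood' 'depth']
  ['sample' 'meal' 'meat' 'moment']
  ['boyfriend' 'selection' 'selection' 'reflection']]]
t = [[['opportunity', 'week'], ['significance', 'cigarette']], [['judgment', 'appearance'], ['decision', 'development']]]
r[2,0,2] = 'childhood'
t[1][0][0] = 'judgment'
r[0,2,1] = 'chapter'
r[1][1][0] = 'fishing'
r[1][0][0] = 'association'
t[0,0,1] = 'week'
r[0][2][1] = 'chapter'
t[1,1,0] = 'decision'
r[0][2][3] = 'finding'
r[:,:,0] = [['maintenance', 'software', 'medicine'], ['association', 'fishing', 'week'], ['health', 'sample', 'boyfriend']]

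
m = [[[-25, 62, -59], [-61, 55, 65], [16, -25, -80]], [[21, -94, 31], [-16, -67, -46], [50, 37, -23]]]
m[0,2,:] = [16, -25, -80]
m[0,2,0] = 16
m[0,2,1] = -25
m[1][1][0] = -16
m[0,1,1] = 55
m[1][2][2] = -23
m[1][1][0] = -16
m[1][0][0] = 21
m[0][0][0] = -25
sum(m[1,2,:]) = 64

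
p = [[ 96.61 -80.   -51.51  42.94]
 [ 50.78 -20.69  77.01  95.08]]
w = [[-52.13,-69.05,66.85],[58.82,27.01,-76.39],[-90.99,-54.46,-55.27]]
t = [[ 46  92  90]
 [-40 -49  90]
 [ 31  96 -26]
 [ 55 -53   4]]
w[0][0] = -52.13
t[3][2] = 4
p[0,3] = 42.94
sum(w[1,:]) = 9.439999999999998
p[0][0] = 96.61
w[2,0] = -90.99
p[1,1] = -20.69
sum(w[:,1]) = -96.5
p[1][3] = 95.08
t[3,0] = 55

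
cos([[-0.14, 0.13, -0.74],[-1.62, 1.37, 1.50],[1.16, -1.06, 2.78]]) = [[1.21, -0.20, 0.79], [1.38, -0.16, -1.96], [-1.42, 1.29, -1.83]]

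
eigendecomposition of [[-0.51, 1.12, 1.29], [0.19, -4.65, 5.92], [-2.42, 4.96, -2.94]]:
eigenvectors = [[0.01+0.00j, 0.69+0.00j, (0.69-0j)], [-0.79+0.00j, (0.4+0.36j), 0.40-0.36j], [0.62+0.00j, (0.25+0.41j), (0.25-0.41j)]]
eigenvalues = [(-9.3+0j), (0.6+1.37j), (0.6-1.37j)]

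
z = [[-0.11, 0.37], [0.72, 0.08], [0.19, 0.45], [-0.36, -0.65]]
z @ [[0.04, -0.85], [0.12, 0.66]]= [[0.04, 0.34], [0.04, -0.56], [0.06, 0.14], [-0.09, -0.12]]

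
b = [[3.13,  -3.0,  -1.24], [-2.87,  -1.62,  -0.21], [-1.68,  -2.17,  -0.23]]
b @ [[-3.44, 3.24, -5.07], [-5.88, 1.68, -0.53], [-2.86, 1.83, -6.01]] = [[10.42, 2.83, -6.83], [20.0, -12.4, 16.67], [19.2, -9.51, 11.05]]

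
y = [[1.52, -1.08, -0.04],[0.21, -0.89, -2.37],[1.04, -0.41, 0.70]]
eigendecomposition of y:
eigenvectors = [[0.68,0.49,-0.47], [-0.42,0.86,-0.87], [0.60,-0.15,0.12]]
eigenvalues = [2.16, -0.36, -0.46]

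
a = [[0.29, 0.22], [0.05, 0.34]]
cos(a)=[[0.95, -0.07],[-0.02, 0.94]]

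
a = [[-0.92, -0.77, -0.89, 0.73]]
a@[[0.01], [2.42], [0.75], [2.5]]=[[-0.72]]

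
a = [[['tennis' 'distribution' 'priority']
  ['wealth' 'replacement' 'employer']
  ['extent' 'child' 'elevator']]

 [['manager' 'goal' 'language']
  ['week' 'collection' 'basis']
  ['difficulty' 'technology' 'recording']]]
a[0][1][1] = 'replacement'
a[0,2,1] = 'child'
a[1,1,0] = 'week'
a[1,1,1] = 'collection'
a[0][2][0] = 'extent'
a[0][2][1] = 'child'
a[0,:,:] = [['tennis', 'distribution', 'priority'], ['wealth', 'replacement', 'employer'], ['extent', 'child', 'elevator']]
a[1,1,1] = 'collection'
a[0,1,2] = 'employer'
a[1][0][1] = 'goal'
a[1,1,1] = 'collection'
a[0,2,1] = 'child'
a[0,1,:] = ['wealth', 'replacement', 'employer']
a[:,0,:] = [['tennis', 'distribution', 'priority'], ['manager', 'goal', 'language']]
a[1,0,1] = 'goal'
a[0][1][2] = 'employer'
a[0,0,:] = ['tennis', 'distribution', 'priority']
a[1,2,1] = 'technology'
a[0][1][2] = 'employer'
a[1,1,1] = 'collection'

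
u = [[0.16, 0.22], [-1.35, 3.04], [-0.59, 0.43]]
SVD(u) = [[0.04, -0.55], [0.98, -0.14], [0.19, 0.82]] @ diag([3.3891170092148557, 0.43009986962396485]) @ [[-0.42,0.91], [-0.91,-0.42]]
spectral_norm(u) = 3.39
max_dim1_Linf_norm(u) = 3.04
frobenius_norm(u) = 3.42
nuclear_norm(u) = 3.82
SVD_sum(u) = [[-0.06, 0.12], [-1.40, 3.02], [-0.27, 0.58]] + [[0.22, 0.1], [0.05, 0.02], [-0.32, -0.15]]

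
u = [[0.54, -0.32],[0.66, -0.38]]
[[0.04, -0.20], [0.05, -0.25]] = u @ [[-0.1, -0.24], [-0.30, 0.23]]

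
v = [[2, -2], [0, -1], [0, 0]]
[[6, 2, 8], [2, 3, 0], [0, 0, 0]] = v @ [[1, -2, 4], [-2, -3, 0]]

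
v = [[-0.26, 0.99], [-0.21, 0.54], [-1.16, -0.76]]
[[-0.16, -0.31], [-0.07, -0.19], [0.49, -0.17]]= v @ [[-0.27, 0.30], [-0.23, -0.23]]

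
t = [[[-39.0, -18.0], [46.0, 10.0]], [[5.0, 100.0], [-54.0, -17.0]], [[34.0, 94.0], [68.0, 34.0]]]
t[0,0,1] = -18.0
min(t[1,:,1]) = -17.0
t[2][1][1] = 34.0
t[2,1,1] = 34.0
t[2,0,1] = 94.0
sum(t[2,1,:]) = 102.0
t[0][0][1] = -18.0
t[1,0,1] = 100.0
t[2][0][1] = 94.0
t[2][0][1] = 94.0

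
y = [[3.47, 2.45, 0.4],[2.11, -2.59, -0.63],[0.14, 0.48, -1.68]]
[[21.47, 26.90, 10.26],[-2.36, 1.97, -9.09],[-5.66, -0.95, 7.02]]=y @ [[3.68, 5.33, 0.20],[2.82, 3.12, 4.38],[4.48, 1.90, -2.91]]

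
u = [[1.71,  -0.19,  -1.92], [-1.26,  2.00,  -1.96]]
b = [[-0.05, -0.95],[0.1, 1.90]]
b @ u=[[1.11, -1.89, 1.96], [-2.22, 3.78, -3.92]]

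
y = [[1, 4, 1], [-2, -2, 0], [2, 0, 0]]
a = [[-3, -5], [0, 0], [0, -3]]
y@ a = [[-3, -8], [6, 10], [-6, -10]]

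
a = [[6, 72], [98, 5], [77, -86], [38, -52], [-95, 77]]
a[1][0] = 98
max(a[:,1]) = 77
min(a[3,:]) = -52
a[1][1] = 5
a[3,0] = 38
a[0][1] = 72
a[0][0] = 6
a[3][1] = -52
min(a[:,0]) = -95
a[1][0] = 98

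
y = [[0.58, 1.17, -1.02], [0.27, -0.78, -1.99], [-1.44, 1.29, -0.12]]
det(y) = 5.72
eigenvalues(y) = [(1.63+0j), (-0.97+1.6j), (-0.97-1.6j)]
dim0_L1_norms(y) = [2.29, 3.24, 3.13]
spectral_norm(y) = 2.37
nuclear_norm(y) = 5.59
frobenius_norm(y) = 3.34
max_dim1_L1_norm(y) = 3.04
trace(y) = -0.32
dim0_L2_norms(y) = [1.58, 1.91, 2.24]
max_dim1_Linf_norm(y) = 1.99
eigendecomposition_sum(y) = [[1.18+0.00j, (0.13+0j), (-0.83+0j)],[(0.58+0j), (0.06+0j), (-0.41+0j)],[-0.54+0.00j, -0.06-0.00j, (0.38-0j)]] + [[(-0.3+0.12j), (0.52+0.23j), (-0.09+0.51j)], [(-0.16-0.49j), (-0.42+0.8j), -0.79-0.20j], [-0.45+0.09j, 0.67+0.45j, -0.25+0.69j]] + [[(-0.3-0.12j), (0.52-0.23j), -0.09-0.51j], [(-0.16+0.49j), (-0.42-0.8j), -0.79+0.20j], [-0.45-0.09j, (0.67-0.45j), -0.25-0.69j]]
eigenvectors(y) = [[(-0.83+0j), (-0.03-0.42j), -0.03+0.42j], [(-0.41+0j), 0.67+0.00j, (0.67-0j)], [(0.38+0j), (0.06-0.6j), 0.06+0.60j]]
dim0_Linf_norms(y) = [1.44, 1.29, 1.99]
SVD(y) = [[0.27,-0.62,-0.74], [0.86,-0.19,0.47], [-0.43,-0.76,0.48]] @ diag([2.367109114417833, 2.0284963353791485, 1.1921396972642877]) @ [[0.42, -0.38, -0.82], [0.34, -0.77, 0.54], [-0.84, -0.51, -0.19]]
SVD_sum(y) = [[0.27, -0.24, -0.52], [0.87, -0.79, -1.68], [-0.43, 0.39, 0.83]] + [[-0.43, 0.97, -0.67],[-0.13, 0.29, -0.20],[-0.53, 1.2, -0.83]] + [[0.74, 0.45, 0.17], [-0.47, -0.28, -0.11], [-0.48, -0.29, -0.11]]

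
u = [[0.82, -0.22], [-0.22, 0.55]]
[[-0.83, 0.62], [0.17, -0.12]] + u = [[-0.01, 0.4], [-0.05, 0.43]]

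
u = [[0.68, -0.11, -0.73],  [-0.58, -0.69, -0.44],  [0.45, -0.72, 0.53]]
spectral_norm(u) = 1.00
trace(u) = 0.52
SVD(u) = [[0.77, 0.54, -0.34], [0.64, -0.61, 0.47], [0.05, -0.58, -0.82]] @ diag([1.0047584674548355, 1.0030745565246786, 0.9998009082465524]) @ [[0.17,-0.55,-0.81], [0.46,0.78,-0.43], [-0.87,0.3,-0.39]]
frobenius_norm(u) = 1.74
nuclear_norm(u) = 3.01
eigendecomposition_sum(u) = [[(0.36+0.31j), (0.04-0.2j), -0.33+0.32j], [(-0.19+0.07j), 0.07+0.06j, -0.05-0.19j], [0.26-0.37j, (-0.2-0.02j), (0.33+0.28j)]] + [[(0.36-0.31j), (0.04+0.2j), -0.33-0.32j], [-0.19-0.07j, (0.07-0.06j), -0.05+0.19j], [(0.26+0.37j), -0.20+0.02j, 0.33-0.28j]] + [[-0.05-0.00j,-0.20-0.00j,(-0.08+0j)], [(-0.2-0j),-0.83-0.00j,(-0.33+0j)], [(-0.08-0j),(-0.33-0j),-0.13+0.00j]]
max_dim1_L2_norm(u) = 1.0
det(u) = -1.01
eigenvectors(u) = [[(-0.69+0j),-0.69-0.00j,0.22+0.00j], [(0.14-0.26j),(0.14+0.26j),0.91+0.00j], [0.06+0.66j,(0.06-0.66j),0.36+0.00j]]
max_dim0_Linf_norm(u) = 0.73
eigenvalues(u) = [(0.76+0.65j), (0.76-0.65j), (-1+0j)]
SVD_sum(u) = [[0.13, -0.43, -0.63],[0.11, -0.36, -0.52],[0.01, -0.03, -0.04]] + [[0.25,0.42,-0.23], [-0.28,-0.48,0.26], [-0.27,-0.45,0.25]] + [[0.30, -0.10, 0.13],  [-0.41, 0.14, -0.18],  [0.71, -0.25, 0.32]]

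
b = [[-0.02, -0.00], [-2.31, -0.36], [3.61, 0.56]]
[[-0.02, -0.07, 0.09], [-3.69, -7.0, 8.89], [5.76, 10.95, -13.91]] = b @ [[0.95, 3.4, -4.54], [4.16, -2.37, 4.43]]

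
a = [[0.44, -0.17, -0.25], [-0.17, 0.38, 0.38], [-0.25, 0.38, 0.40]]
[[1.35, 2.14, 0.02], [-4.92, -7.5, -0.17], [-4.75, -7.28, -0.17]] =a@[[-4.59, -6.91, -1.53],[-4.75, -6.67, 5.12],[-10.24, -16.17, -6.25]]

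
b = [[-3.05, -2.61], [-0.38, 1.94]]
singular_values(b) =[4.15, 1.66]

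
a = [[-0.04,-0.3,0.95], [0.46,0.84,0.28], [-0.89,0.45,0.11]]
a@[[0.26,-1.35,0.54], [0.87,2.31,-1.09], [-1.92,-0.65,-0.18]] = [[-2.10, -1.26, 0.13], [0.31, 1.14, -0.72], [-0.05, 2.17, -0.99]]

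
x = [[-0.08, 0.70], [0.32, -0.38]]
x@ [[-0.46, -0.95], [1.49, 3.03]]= [[1.08,2.20], [-0.71,-1.46]]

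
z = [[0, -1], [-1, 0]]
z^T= [[0, -1], [-1, 0]]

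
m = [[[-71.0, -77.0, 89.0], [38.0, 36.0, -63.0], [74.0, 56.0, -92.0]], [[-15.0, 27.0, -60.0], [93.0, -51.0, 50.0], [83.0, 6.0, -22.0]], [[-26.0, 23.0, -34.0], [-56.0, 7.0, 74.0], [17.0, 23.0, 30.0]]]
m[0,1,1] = 36.0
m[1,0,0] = -15.0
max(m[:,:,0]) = 93.0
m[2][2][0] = 17.0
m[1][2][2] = -22.0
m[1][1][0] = 93.0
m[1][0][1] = 27.0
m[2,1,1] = 7.0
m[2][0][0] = -26.0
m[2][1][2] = 74.0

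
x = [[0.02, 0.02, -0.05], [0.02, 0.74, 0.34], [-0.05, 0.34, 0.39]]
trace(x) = 1.15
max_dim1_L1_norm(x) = 1.1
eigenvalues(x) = [0.0, 0.2, 0.95]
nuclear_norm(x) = 1.15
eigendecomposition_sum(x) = [[0.0, -0.0, 0.0], [-0.00, 0.0, -0.0], [0.0, -0.0, 0.00]] + [[0.02, 0.03, -0.05],[0.03, 0.05, -0.08],[-0.05, -0.08, 0.13]] + [[0.00, -0.01, -0.00], [-0.01, 0.69, 0.42], [-0.00, 0.42, 0.26]]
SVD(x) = [[-0.01, -0.29, 0.96],[0.85, -0.5, -0.14],[0.52, 0.82, 0.25]] @ diag([0.9474807419815977, 0.19840184084277615, 0.00411741717562587]) @ [[-0.01,0.85,0.52], [-0.29,-0.5,0.82], [0.96,-0.14,0.25]]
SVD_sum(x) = [[0.0, -0.01, -0.00],[-0.01, 0.69, 0.42],[-0.00, 0.42, 0.26]] + [[0.02, 0.03, -0.05], [0.03, 0.05, -0.08], [-0.05, -0.08, 0.13]] + [[0.00, -0.0, 0.00],  [-0.0, 0.0, -0.00],  [0.00, -0.0, 0.00]]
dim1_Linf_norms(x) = [0.05, 0.74, 0.39]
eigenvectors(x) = [[-0.96, 0.29, -0.01], [0.14, 0.5, 0.85], [-0.25, -0.82, 0.52]]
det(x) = 0.00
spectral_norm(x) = 0.95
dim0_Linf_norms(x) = [0.05, 0.74, 0.39]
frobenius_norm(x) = 0.97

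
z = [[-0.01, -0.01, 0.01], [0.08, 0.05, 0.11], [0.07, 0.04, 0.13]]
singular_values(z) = [0.21, 0.02, 0.0]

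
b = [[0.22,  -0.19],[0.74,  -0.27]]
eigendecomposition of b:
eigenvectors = [[0.30+0.34j, 0.30-0.34j],[0.89+0.00j, (0.89-0j)]]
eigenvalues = [(-0.03+0.28j), (-0.03-0.28j)]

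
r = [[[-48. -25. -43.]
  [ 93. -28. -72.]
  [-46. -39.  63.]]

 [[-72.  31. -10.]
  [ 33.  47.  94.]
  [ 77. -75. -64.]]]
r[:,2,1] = [-39.0, -75.0]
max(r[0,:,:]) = 93.0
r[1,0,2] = -10.0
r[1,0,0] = -72.0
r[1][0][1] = 31.0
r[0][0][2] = -43.0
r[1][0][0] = -72.0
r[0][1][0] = 93.0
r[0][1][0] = 93.0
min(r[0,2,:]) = -46.0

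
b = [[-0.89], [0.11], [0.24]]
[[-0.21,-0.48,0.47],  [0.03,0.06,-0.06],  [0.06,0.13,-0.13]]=b@[[0.24, 0.54, -0.53]]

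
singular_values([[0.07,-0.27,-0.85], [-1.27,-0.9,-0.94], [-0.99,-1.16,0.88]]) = [2.17, 1.54, 0.35]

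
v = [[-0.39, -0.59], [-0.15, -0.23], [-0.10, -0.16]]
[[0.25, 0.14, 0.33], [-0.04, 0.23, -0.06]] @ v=[[-0.15, -0.23], [-0.01, -0.02]]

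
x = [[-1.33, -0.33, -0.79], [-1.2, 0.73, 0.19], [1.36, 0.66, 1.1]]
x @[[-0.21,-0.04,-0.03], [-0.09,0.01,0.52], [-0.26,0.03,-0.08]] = [[0.51,0.03,-0.07], [0.14,0.06,0.4], [-0.63,-0.01,0.21]]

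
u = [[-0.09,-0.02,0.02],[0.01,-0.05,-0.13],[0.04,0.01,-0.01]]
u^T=[[-0.09, 0.01, 0.04], [-0.02, -0.05, 0.01], [0.02, -0.13, -0.01]]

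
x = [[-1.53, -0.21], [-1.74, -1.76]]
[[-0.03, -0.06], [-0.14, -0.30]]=x @ [[0.01, 0.02], [0.07, 0.15]]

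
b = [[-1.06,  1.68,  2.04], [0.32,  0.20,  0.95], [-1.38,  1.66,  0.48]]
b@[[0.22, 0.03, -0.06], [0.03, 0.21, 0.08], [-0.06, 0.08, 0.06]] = [[-0.31, 0.48, 0.32], [0.02, 0.13, 0.05], [-0.28, 0.35, 0.24]]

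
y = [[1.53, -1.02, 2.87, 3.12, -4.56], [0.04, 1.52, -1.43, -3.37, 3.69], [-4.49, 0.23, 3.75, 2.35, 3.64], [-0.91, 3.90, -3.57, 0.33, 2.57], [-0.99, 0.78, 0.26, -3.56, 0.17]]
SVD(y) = [[-0.66, 0.01, 0.15, 0.44, 0.6], [0.53, -0.1, -0.28, -0.17, 0.78], [0.10, 0.99, -0.05, 0.07, 0.05], [0.49, -0.04, 0.76, 0.42, 0.03], [0.21, -0.10, -0.56, 0.77, -0.19]] @ diag([9.666096735439924, 7.284561343241992, 4.625234457266399, 2.205840348503473, 1.2737011069680555]) @ [[-0.22, 0.37, -0.41, -0.43, 0.68], [-0.59, -0.03, 0.55, 0.42, 0.42], [0.07, 0.42, -0.48, 0.77, -0.01], [-0.37, 0.71, 0.21, -0.23, -0.52], [0.68, 0.43, 0.51, 0.02, 0.3]]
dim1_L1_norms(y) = [13.1, 10.05, 14.46, 11.28, 5.76]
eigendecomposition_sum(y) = [[0.36+0.97j, (-1.28-0.71j), 1.49-0.02j, 1.54-1.84j, (-1.57-0.77j)], [(-0.01-0.79j), 0.74+0.84j, -1.08-0.37j, (-1.58+0.93j), (0.94+0.96j)], [-0.87+0.72j, (0.27-1.58j), 0.57+1.53j, 2.47+0.91j, 0.22-1.91j], [(-0.98-0.67j), 1.67-0.18j, -1.38+1.01j, (-0.22+2.75j), 1.99-0.32j], [(0.23-0.38j), 0.10+0.62j, -0.40-0.49j, (-1.02-0.02j), 0.16+0.73j]] + [[(0.36-0.97j), (-1.28+0.71j), (1.49+0.02j), (1.54+1.84j), (-1.57+0.77j)], [-0.01+0.79j, (0.74-0.84j), -1.08+0.37j, (-1.58-0.93j), 0.94-0.96j], [-0.87-0.72j, (0.27+1.58j), (0.57-1.53j), 2.47-0.91j, (0.22+1.91j)], [-0.98+0.67j, 1.67+0.18j, -1.38-1.01j, (-0.22-2.75j), (1.99+0.32j)], [0.23+0.38j, (0.1-0.62j), -0.40+0.49j, -1.02+0.02j, 0.16-0.73j]] + [[0.16-0.00j, (0.06+0j), -0.11+0.00j, (0.12+0j), -0.13+0.00j], [(-1.32+0j), (-0.48-0j), (0.87-0j), (-1-0j), 1.08-0.00j], [(-4.13+0j), (-1.52-0j), (2.71-0j), (-3.12-0j), 3.38-0.00j], [1.28-0.00j, 0.47+0.00j, (-0.84+0j), (0.97+0j), -1.05+0.00j], [-1.53+0.00j, -0.57-0.00j, (1.01-0j), (-1.16-0j), 1.26-0.00j]] + [[0.95-0.00j, (0.91+0j), (-0.07-0j), 0.35+0.00j, -0.21+0.00j], [1.10-0.00j, (1.05+0j), -0.08-0.00j, (0.4+0j), -0.24+0.00j], [1.34-0.00j, 1.28+0.00j, (-0.09-0j), (0.49+0j), -0.29+0.00j], [-0.13+0.00j, (-0.13-0j), (0.01+0j), -0.05-0.00j, 0.03-0.00j], [(0.46-0j), 0.44+0.00j, -0.03-0.00j, 0.17+0.00j, -0.10+0.00j]] + [[-0.30-0.00j, (0.57+0j), 0.07-0.00j, -0.43-0.00j, -1.07+0.00j],[(0.27+0j), (-0.52-0j), -0.07+0.00j, (0.39+0j), (0.98-0j)],[0.03+0.00j, -0.06-0.00j, -0.01+0.00j, 0.04+0.00j, 0.11-0.00j],[(-0.11-0j), 0.21+0.00j, 0.03-0.00j, -0.16-0.00j, -0.39+0.00j],[(-0.37-0j), (0.7+0j), 0.09-0.00j, -0.52-0.00j, (-1.31+0j)]]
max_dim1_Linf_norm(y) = 4.56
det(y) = -915.02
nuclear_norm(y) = 25.06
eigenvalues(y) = [(1.61+6.82j), (1.61-6.82j), (4.62+0j), (1.76+0j), (-2.3+0j)]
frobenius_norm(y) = 13.21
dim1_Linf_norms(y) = [4.56, 3.69, 4.49, 3.9, 3.56]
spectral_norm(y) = 9.67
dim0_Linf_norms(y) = [4.49, 3.9, 3.75, 3.56, 4.56]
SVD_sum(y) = [[1.38, -2.33, 2.57, 2.73, -4.33], [-1.11, 1.88, -2.07, -2.2, 3.49], [-0.22, 0.37, -0.41, -0.44, 0.69], [-1.02, 1.73, -1.9, -2.03, 3.21], [-0.45, 0.75, -0.83, -0.88, 1.40]] + [[-0.06, -0.00, 0.06, 0.04, 0.04], [0.42, 0.02, -0.39, -0.30, -0.3], [-4.24, -0.18, 3.98, 3.0, 3.01], [0.19, 0.01, -0.18, -0.14, -0.14], [0.41, 0.02, -0.39, -0.29, -0.29]] + [[0.05,0.3,-0.34,0.55,-0.01], [-0.08,-0.54,0.61,-0.98,0.01], [-0.02,-0.10,0.11,-0.17,0.0], [0.23,1.49,-1.70,2.71,-0.03], [-0.17,-1.09,1.24,-1.98,0.02]] + [[-0.35, 0.68, 0.20, -0.22, -0.50], [0.14, -0.26, -0.08, 0.09, 0.19], [-0.06, 0.11, 0.03, -0.04, -0.08], [-0.34, 0.66, 0.19, -0.22, -0.48], [-0.62, 1.20, 0.36, -0.4, -0.89]] + [[0.52, 0.33, 0.38, 0.02, 0.23],  [0.68, 0.43, 0.50, 0.02, 0.3],  [0.04, 0.03, 0.03, 0.00, 0.02],  [0.02, 0.02, 0.02, 0.00, 0.01],  [-0.16, -0.1, -0.12, -0.01, -0.07]]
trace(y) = 7.30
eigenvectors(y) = [[-0.39-0.28j,(-0.39+0.28j),-0.03+0.00j,(-0.47+0j),0.54+0.00j], [0.21+0.30j,0.21-0.30j,0.28+0.00j,(-0.54+0j),(-0.49+0j)], [(0.14-0.51j),0.14+0.51j,0.86+0.00j,-0.66+0.00j,(-0.06+0j)], [(0.55+0j),(0.55-0j),-0.27+0.00j,0.06+0.00j,0.19+0.00j], [0.01+0.21j,(0.01-0.21j),(0.32+0j),-0.23+0.00j,0.66+0.00j]]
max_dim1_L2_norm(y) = 7.28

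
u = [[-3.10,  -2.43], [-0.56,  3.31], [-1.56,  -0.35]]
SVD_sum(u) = [[-2.15, -3.09], [1.37, 1.97], [-0.67, -0.97]] + [[-0.95, 0.66], [-1.93, 1.34], [-0.89, 0.62]]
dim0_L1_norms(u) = [5.22, 6.09]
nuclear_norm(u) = 7.45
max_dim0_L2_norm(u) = 4.12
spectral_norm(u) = 4.62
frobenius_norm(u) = 5.42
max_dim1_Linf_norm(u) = 3.31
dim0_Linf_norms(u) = [3.1, 3.31]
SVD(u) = [[0.82,0.41], [-0.52,0.83], [0.26,0.38]] @ diag([4.616449394078903, 2.8335657733514026]) @ [[-0.57, -0.82], [-0.82, 0.57]]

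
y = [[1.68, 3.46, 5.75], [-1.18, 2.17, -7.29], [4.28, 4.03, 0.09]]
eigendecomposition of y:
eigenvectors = [[0.78+0.00j, 0.28+0.48j, 0.28-0.48j], [(-0.42+0j), (-0.71+0j), (-0.71-0j)], [(-0.46+0j), (0.11+0.41j), (0.11-0.41j)]]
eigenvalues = [(-3.53+0j), (3.74+5.03j), (3.74-5.03j)]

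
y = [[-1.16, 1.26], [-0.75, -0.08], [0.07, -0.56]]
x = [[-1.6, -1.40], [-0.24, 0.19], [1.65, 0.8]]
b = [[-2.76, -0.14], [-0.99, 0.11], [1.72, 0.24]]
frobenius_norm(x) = 2.82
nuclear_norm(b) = 3.62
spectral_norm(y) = 1.83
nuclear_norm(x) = 3.26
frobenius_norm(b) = 3.41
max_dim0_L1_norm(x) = 3.49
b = x + y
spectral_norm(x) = 2.78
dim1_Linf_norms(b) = [2.76, 0.99, 1.72]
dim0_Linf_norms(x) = [1.65, 1.4]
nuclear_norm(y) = 2.52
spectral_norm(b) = 3.41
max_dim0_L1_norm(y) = 1.98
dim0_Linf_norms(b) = [2.76, 0.24]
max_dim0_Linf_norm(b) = 2.76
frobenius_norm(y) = 1.95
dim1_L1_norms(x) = [3.0, 0.43, 2.45]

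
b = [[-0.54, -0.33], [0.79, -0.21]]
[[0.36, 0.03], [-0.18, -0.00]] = b@[[-0.36, -0.02], [-0.50, -0.07]]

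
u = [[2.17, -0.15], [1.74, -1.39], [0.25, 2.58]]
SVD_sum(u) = [[0.95, -1.15], [1.39, -1.68], [-1.17, 1.41]] + [[1.22,  1.0],[0.35,  0.29],[1.42,  1.17]]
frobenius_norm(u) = 4.05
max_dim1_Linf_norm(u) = 2.58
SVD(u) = [[-0.47,0.64], [-0.68,0.19], [0.57,0.74]] @ diag([3.2160539478976964, 2.46312748436041]) @ [[-0.64, 0.77], [0.77, 0.64]]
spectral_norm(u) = 3.22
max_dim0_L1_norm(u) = 4.16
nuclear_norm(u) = 5.68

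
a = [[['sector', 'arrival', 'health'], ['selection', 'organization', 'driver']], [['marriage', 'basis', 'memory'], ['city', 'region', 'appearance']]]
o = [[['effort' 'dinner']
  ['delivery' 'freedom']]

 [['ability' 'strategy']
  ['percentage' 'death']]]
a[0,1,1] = 'organization'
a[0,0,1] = 'arrival'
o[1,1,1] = 'death'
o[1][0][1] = 'strategy'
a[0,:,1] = ['arrival', 'organization']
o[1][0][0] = 'ability'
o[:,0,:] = [['effort', 'dinner'], ['ability', 'strategy']]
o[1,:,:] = [['ability', 'strategy'], ['percentage', 'death']]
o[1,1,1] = 'death'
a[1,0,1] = 'basis'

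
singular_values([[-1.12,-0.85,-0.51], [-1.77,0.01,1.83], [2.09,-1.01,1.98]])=[3.18, 2.57, 1.13]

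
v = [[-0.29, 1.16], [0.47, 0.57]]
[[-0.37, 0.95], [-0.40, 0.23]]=v @[[-0.36, -0.39], [-0.41, 0.72]]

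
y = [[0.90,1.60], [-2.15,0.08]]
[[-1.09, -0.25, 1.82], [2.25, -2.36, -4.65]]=y @ [[-1.05, 1.07, 2.16],[-0.09, -0.76, -0.08]]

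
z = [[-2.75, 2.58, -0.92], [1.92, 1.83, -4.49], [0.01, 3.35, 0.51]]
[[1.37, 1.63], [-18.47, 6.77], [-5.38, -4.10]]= z @ [[-2.98, -0.7],[-1.91, -0.89],[2.06, -2.17]]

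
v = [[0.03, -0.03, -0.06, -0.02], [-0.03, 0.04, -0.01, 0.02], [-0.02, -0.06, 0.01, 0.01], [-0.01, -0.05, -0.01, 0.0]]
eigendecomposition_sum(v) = [[(0.02+0j), -0.00-0.04j, -0.02+0.01j, (-0.01-0j)],[-0.01+0.01j, (0.02+0.01j), (-0-0.02j), 0.01-0.01j],[-0.00-0.02j, (-0.02+0.01j), 0.01+0.01j, 0.00+0.01j],[0.00-0.01j, -0.02+0.00j, (0.01+0.01j), (-0+0.01j)]] + [[(0.02-0j),-0.00+0.04j,(-0.02-0.01j),(-0.01+0j)], [(-0.01-0.01j),0.02-0.01j,(-0+0.02j),(0.01+0.01j)], [(-0+0.02j),(-0.02-0.01j),0.01-0.01j,0.00-0.01j], [0.00+0.01j,-0.02-0.00j,0.01-0.01j,-0.00-0.01j]] + [[(-0.02+0j), (-0.02-0j), (-0.03+0j), 0.01-0.00j], [-0.00+0.00j, (-0.01-0j), (-0.01+0j), -0j], [(-0.01+0j), (-0.01-0j), (-0.02+0j), (0.01-0j)], [-0.02+0.00j, (-0.02-0j), -0.03+0.00j, (0.01-0j)]] + [[0j, 0.00+0.00j, 0.00-0.00j, -0.00-0.00j], [(-0-0j), (-0-0j), -0.00+0.00j, 0j], [0j, 0.00+0.00j, 0.00-0.00j, -0.00-0.00j], [0j, 0.00+0.00j, (0.01-0j), (-0.01-0j)]]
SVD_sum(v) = [[0.01, -0.05, -0.02, -0.01], [-0.01, 0.04, 0.01, 0.01], [0.01, -0.04, -0.01, -0.01], [0.01, -0.04, -0.01, -0.01]] + [[0.03, 0.02, -0.04, -0.02], [-0.00, -0.0, 0.00, 0.0], [-0.02, -0.02, 0.03, 0.01], [-0.01, -0.01, 0.01, 0.01]] + [[-0.01, 0.00, -0.01, 0.00], [-0.02, 0.0, -0.02, 0.01], [-0.01, 0.00, -0.01, 0.00], [-0.01, 0.0, -0.01, 0.00]] + [[0.0, -0.0, -0.00, 0.00], [0.00, -0.0, -0.00, 0.0], [0.0, -0.00, -0.00, 0.00], [-0.00, 0.0, 0.00, -0.0]]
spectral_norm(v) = 0.10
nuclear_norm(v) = 0.21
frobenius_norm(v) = 0.13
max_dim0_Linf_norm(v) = 0.06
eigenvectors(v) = [[(-0.67+0j), -0.67-0.00j, (-0.67+0j), 0.52+0.00j], [0.29-0.40j, 0.29+0.40j, -0.17+0.00j, -0.02+0.00j], [(0.18+0.44j), 0.18-0.44j, -0.41+0.00j, (0.03+0j)], [-0.02+0.28j, -0.02-0.28j, -0.59+0.00j, (0.85+0j)]]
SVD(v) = [[-0.56, 0.75, 0.26, -0.22], [0.43, -0.0, 0.90, -0.05], [-0.5, -0.61, 0.21, -0.58], [-0.50, -0.24, 0.28, 0.78]] @ diag([0.09606607427761343, 0.0700916043111056, 0.03938143918348766, 0.0027529304060787286]) @ [[-0.16, 0.93, 0.30, 0.16], [0.53, 0.37, -0.7, -0.30], [-0.66, 0.04, -0.65, 0.38], [-0.50, 0.05, 0.02, -0.86]]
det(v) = 0.00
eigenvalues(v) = [(0.06+0.03j), (0.06-0.03j), (-0.03+0j), (-0.01+0j)]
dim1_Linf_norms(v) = [0.06, 0.04, 0.06, 0.05]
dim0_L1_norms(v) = [0.09, 0.18, 0.09, 0.05]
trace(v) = 0.08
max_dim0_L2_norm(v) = 0.09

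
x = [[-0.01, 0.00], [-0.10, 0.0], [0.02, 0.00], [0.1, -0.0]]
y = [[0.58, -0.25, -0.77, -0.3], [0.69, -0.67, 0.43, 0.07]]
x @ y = [[-0.01, 0.0, 0.01, 0.00], [-0.06, 0.02, 0.08, 0.03], [0.01, -0.00, -0.02, -0.01], [0.06, -0.02, -0.08, -0.03]]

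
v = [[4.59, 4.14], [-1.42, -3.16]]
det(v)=-8.626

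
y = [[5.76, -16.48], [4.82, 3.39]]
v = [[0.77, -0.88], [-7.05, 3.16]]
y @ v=[[120.62, -57.15], [-20.19, 6.47]]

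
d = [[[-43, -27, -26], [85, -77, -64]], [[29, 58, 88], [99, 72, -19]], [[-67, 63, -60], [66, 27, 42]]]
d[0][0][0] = -43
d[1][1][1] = 72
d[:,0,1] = [-27, 58, 63]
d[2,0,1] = 63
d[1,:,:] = [[29, 58, 88], [99, 72, -19]]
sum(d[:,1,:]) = 231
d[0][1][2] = -64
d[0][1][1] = -77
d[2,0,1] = 63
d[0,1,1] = -77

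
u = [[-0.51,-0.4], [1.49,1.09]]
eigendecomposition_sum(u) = [[0.19, 0.08],[-0.28, -0.11]] + [[-0.70,-0.48], [1.77,1.2]]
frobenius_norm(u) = 1.96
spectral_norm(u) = 1.96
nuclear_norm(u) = 1.98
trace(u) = 0.58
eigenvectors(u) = [[-0.56, 0.37], [0.83, -0.93]]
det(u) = 0.04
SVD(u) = [[-0.33, 0.94], [0.94, 0.33]] @ diag([1.956496849349502, 0.020495816291926365]) @ [[0.8, 0.59], [0.59, -0.80]]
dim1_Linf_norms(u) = [0.51, 1.49]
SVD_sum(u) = [[-0.52, -0.38], [1.49, 1.10]] + [[0.01,-0.02], [0.0,-0.01]]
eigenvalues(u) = [0.08, 0.5]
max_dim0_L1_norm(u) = 2.0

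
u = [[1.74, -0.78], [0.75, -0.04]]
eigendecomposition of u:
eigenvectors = [[0.87, 0.5], [0.49, 0.87]]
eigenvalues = [1.31, 0.39]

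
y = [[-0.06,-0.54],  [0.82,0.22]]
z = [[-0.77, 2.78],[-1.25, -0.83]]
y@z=[[0.72, 0.28], [-0.91, 2.1]]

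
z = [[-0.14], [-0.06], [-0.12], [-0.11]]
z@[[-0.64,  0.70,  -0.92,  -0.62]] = [[0.09, -0.10, 0.13, 0.09], [0.04, -0.04, 0.06, 0.04], [0.08, -0.08, 0.11, 0.07], [0.07, -0.08, 0.1, 0.07]]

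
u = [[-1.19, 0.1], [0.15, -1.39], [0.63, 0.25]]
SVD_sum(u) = [[-0.37, 0.61], [0.66, -1.07], [0.06, -0.10]] + [[-0.82, -0.51], [-0.51, -0.32], [0.57, 0.35]]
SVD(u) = [[0.49, 0.73], [-0.87, 0.46], [-0.08, -0.51]] @ diag([1.4525546318775733, 1.3153649841055548]) @ [[-0.53, 0.85], [-0.85, -0.53]]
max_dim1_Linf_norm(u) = 1.39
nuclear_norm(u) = 2.77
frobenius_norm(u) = 1.96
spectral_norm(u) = 1.45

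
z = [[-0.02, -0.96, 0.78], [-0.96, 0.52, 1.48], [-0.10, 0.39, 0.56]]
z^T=[[-0.02, -0.96, -0.10], [-0.96, 0.52, 0.39], [0.78, 1.48, 0.56]]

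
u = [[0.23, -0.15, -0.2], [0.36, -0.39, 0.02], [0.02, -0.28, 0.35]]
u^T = [[0.23, 0.36, 0.02], [-0.15, -0.39, -0.28], [-0.20, 0.02, 0.35]]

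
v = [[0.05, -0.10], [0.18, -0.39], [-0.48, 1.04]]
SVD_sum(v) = [[0.05, -0.1], [0.18, -0.39], [-0.48, 1.04]] + [[0.0, 0.00], [-0.00, -0.00], [0.0, 0.00]]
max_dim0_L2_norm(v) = 1.12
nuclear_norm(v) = 1.23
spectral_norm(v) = 1.23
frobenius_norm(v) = 1.23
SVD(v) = [[-0.09, 1.00], [-0.35, -0.03], [0.93, 0.09]] @ diag([1.228408688426215, 0.0034776714890643267]) @ [[-0.42, 0.91], [0.91, 0.42]]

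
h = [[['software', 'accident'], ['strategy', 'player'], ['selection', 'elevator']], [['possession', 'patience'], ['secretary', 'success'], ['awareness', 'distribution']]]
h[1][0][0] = 'possession'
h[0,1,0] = 'strategy'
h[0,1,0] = 'strategy'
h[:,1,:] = [['strategy', 'player'], ['secretary', 'success']]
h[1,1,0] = 'secretary'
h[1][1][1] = 'success'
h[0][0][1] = 'accident'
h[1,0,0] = 'possession'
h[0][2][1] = 'elevator'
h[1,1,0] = 'secretary'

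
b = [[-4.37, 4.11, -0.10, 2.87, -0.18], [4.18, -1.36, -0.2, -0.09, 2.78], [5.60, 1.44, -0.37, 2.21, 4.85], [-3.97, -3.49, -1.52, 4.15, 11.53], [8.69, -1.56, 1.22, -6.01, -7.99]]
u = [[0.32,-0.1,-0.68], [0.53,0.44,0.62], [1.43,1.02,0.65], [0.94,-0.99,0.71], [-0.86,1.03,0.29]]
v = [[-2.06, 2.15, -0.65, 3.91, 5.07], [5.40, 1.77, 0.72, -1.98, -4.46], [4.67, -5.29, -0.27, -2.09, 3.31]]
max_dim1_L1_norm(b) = 25.47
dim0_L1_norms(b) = [26.81, 11.96, 3.41, 15.33, 27.33]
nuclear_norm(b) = 35.18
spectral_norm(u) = 2.19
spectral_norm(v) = 9.82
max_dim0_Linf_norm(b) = 11.53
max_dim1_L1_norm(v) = 15.63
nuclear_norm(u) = 5.03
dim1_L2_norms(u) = [0.76, 0.93, 1.87, 1.54, 1.37]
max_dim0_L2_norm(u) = 2.01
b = u @ v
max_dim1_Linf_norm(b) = 11.53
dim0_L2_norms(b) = [12.62, 5.95, 2.0, 8.15, 15.1]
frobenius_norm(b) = 22.21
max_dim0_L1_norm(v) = 12.84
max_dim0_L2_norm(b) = 15.1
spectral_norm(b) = 18.44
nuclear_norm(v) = 21.45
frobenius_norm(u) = 3.03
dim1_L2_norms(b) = [6.65, 5.21, 7.87, 13.43, 13.39]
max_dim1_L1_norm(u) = 3.1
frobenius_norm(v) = 13.12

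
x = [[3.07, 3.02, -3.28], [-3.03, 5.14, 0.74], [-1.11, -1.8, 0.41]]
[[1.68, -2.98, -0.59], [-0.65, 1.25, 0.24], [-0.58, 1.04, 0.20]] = x @ [[0.34, -0.62, -0.12], [0.09, -0.15, -0.03], [-0.11, 0.19, 0.04]]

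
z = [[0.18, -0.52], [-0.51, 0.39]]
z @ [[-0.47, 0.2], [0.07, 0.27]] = [[-0.12, -0.10], [0.27, 0.0]]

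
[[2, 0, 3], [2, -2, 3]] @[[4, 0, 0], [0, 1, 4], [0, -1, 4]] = [[8, -3, 12], [8, -5, 4]]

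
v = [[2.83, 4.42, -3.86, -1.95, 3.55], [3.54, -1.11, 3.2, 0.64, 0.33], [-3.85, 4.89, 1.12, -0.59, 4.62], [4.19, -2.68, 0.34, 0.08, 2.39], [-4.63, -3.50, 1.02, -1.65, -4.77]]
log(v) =[[(1.8+0.19j), (-0.24-1.25j), (-0.1+0.67j), -0.36-0.04j, 0.29-1.13j],[0.65-0.20j, (1.62+1.35j), (0.31-0.72j), 1.06+0.04j, 1.10+1.22j],[(-0.28+0.24j), -0.59-1.64j, 1.66+0.88j, -0.15-0.05j, -0.03-1.49j],[(1.92-0.15j), (0.62+0.98j), (0.13-0.53j), (1.89+0.03j), 2.49+0.89j],[(-0.99-0.11j), (0.05+0.77j), (-0.59-0.41j), (-1.31+0.02j), (0.75+0.7j)]]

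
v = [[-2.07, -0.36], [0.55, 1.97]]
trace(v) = -0.10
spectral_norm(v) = 2.48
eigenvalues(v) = [-2.02, 1.92]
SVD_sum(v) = [[-1.37, -1.17], [1.29, 1.10]] + [[-0.7,0.81], [-0.74,0.87]]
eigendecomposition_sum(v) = [[-2.05, -0.18],[0.28, 0.03]] + [[-0.02, -0.18], [0.27, 1.94]]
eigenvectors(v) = [[-0.99, 0.09], [0.14, -1.0]]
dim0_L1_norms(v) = [2.62, 2.33]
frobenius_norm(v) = 2.93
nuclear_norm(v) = 4.04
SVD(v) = [[-0.73, 0.68], [0.68, 0.73]] @ diag([2.4799716856245846, 1.5644936684117186]) @ [[0.76, 0.65], [-0.65, 0.76]]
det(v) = -3.88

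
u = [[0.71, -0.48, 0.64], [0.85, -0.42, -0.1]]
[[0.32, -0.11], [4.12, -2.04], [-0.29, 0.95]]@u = [[0.13, -0.11, 0.22], [1.19, -1.12, 2.84], [0.60, -0.26, -0.28]]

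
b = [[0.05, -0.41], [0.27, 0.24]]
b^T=[[0.05, 0.27], [-0.41, 0.24]]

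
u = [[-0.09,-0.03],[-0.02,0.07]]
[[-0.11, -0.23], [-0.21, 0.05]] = u @ [[1.99, 2.18], [-2.40, 1.29]]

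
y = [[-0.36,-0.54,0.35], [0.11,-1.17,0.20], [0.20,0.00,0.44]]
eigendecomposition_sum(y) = [[0.03, -0.01, 0.15], [0.01, -0.00, 0.07], [0.11, -0.03, 0.47]] + [[-0.51, 0.40, 0.1],[-0.05, 0.04, 0.01],[0.11, -0.09, -0.02]] + [[0.11, -0.93, 0.1], [0.14, -1.20, 0.12], [-0.01, 0.12, -0.01]]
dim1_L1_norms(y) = [1.25, 1.48, 0.64]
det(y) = 0.27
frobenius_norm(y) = 1.48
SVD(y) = [[0.47, -0.34, -0.82], [0.88, 0.27, 0.4], [0.09, -0.9, 0.42]] @ diag([1.3373489960534015, 0.480774768812332, 0.42267396942372437]) @ [[-0.04, -0.96, 0.28], [-0.06, -0.28, -0.96], [1.00, -0.06, -0.05]]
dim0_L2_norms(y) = [0.43, 1.29, 0.6]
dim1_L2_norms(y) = [0.74, 1.19, 0.48]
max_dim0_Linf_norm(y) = 1.17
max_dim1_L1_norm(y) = 1.48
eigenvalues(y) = [0.5, -0.49, -1.11]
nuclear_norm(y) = 2.24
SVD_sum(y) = [[-0.03, -0.61, 0.18],[-0.05, -1.12, 0.33],[-0.0, -0.11, 0.03]] + [[0.01, 0.05, 0.15], [-0.01, -0.04, -0.12], [0.03, 0.12, 0.42]] + [[-0.34,  0.02,  0.02],[0.17,  -0.01,  -0.01],[0.18,  -0.01,  -0.01]]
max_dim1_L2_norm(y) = 1.19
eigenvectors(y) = [[-0.3, -0.97, -0.61], [-0.13, -0.10, -0.79], [-0.94, 0.21, 0.08]]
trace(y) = -1.09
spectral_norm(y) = 1.34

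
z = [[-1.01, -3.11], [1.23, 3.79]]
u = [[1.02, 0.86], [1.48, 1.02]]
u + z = [[0.01, -2.25], [2.71, 4.81]]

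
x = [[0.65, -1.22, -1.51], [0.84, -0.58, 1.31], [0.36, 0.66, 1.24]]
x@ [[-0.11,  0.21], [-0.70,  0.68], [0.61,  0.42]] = [[-0.14, -1.33], [1.11, 0.33], [0.25, 1.05]]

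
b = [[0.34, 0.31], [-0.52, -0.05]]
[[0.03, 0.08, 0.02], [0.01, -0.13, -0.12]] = b @ [[-0.03, 0.26, 0.26],  [0.12, -0.02, -0.21]]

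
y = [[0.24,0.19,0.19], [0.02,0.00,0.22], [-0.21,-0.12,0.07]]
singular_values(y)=[0.42, 0.26, 0.03]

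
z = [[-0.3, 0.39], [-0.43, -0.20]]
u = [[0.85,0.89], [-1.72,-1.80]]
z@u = [[-0.93,  -0.97],  [-0.02,  -0.02]]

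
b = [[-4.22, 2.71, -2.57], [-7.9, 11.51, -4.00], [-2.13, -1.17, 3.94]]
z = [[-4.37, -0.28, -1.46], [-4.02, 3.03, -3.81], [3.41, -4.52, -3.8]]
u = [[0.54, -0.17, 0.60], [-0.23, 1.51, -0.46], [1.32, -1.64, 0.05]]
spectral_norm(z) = 8.15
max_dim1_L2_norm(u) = 2.11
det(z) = 122.04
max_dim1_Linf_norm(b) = 11.51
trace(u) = 2.10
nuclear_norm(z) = 16.59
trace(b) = 11.23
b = z @ u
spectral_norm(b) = 15.45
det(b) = -150.95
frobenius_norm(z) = 10.38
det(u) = -1.23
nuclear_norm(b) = 22.15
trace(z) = -5.14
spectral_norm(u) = 2.59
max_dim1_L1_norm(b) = 23.41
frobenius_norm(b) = 16.25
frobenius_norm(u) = 2.77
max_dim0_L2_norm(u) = 2.24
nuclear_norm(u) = 3.97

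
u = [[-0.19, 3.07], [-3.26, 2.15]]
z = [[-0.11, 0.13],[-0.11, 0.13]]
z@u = [[-0.4,-0.06], [-0.4,-0.06]]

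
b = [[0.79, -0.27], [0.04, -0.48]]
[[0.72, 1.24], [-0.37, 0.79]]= b @ [[1.21, 1.03], [0.87, -1.57]]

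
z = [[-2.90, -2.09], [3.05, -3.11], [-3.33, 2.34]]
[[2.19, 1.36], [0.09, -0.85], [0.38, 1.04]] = z@[[-0.43, -0.39], [-0.45, -0.11]]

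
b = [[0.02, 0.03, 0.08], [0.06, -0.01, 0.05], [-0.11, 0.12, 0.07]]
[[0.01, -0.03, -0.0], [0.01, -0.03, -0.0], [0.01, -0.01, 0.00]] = b @ [[-0.16, -0.07, -0.08],[-0.24, 0.09, -0.08],[0.29, -0.42, 0.02]]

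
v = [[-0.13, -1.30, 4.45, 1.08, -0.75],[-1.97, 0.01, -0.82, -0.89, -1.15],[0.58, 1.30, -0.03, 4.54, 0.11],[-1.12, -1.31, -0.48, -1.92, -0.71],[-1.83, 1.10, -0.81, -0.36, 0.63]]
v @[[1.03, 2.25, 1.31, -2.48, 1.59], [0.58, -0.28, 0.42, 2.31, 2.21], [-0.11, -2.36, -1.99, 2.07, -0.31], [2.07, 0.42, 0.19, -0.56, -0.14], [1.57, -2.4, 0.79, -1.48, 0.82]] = [[-0.32, -8.18, -9.96, 7.04, -5.23], [-5.58, -0.11, -2.02, 5.41, -3.67], [10.93, 2.65, 2.32, -1.20, 3.26], [-6.95, -0.12, -1.99, 0.88, -4.84], [-0.91, -4.18, 0.11, 4.67, 0.34]]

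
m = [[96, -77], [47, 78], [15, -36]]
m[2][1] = -36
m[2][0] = 15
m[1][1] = 78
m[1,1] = 78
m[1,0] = 47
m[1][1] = 78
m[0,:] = [96, -77]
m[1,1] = 78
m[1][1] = 78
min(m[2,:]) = -36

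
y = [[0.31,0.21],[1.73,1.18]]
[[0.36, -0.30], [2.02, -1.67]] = y @ [[0.92, -0.69], [0.36, -0.4]]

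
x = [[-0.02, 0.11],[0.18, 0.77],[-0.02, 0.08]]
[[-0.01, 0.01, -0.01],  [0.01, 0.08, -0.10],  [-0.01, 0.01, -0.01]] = x @ [[0.21, -0.01, -0.09],[-0.03, 0.10, -0.11]]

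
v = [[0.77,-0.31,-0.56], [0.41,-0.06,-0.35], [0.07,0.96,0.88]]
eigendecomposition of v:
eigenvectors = [[(-0.16+0.6j), -0.16-0.60j, -0.35+0.00j],[-0.09+0.38j, -0.09-0.38j, 0.59+0.00j],[0.68+0.00j, (0.68-0j), -0.73+0.00j]]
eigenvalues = [(0.73+0.6j), (0.73-0.6j), (0.13+0j)]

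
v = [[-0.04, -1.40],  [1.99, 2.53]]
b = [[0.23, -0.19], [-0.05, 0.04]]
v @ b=[[0.06,  -0.05], [0.33,  -0.28]]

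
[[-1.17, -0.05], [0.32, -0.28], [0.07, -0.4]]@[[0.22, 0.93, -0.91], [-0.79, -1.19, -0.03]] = [[-0.22,-1.03,1.07], [0.29,0.63,-0.28], [0.33,0.54,-0.05]]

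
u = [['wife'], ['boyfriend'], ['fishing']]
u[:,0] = ['wife', 'boyfriend', 'fishing']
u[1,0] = 'boyfriend'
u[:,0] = ['wife', 'boyfriend', 'fishing']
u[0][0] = 'wife'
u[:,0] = ['wife', 'boyfriend', 'fishing']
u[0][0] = 'wife'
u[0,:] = ['wife']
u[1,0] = 'boyfriend'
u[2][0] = 'fishing'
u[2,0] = 'fishing'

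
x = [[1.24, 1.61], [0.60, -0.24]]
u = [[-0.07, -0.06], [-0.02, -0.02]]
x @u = [[-0.12, -0.11], [-0.04, -0.03]]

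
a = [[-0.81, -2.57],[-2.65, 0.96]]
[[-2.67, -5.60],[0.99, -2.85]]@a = [[17.0,1.49],  [6.75,-5.28]]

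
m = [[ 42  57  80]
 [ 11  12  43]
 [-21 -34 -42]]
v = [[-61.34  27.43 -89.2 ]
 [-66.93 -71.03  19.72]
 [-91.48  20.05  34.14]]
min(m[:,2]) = -42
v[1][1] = -71.03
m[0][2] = 80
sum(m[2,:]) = -97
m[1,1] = 12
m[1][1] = 12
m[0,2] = 80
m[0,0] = 42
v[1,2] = 19.72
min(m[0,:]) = 42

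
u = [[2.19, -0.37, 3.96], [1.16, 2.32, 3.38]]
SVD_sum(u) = [[1.76, 0.96, 3.83], [1.62, 0.88, 3.53]] + [[0.43, -1.33, 0.13], [-0.46, 1.44, -0.15]]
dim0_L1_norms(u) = [3.35, 2.69, 7.34]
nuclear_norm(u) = 7.94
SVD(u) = [[-0.74, -0.68],[-0.68, 0.74]] @ diag([5.873713696079339, 2.0655477279622447]) @ [[-0.41, -0.22, -0.89],[-0.31, 0.95, -0.10]]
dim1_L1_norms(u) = [6.52, 6.86]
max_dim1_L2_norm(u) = 4.54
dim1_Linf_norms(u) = [3.96, 3.38]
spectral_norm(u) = 5.87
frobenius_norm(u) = 6.23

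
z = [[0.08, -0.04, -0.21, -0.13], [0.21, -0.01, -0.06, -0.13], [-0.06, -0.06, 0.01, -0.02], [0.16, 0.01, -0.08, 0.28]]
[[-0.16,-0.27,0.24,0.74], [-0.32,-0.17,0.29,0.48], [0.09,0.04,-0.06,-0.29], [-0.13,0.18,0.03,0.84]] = z@[[-1.33, -0.04, 0.91, 1.81], [-0.21, -0.79, 0.15, 2.14], [0.08, 0.86, -0.49, -3.76], [0.32, 0.94, -0.55, 0.82]]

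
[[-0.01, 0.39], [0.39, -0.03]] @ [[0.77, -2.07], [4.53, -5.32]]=[[1.76, -2.05], [0.16, -0.65]]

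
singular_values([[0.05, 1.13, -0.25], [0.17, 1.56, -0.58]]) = [2.03, 0.14]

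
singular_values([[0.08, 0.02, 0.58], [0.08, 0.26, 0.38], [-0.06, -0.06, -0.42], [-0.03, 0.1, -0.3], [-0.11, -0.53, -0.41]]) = [1.05, 0.46, 0.0]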